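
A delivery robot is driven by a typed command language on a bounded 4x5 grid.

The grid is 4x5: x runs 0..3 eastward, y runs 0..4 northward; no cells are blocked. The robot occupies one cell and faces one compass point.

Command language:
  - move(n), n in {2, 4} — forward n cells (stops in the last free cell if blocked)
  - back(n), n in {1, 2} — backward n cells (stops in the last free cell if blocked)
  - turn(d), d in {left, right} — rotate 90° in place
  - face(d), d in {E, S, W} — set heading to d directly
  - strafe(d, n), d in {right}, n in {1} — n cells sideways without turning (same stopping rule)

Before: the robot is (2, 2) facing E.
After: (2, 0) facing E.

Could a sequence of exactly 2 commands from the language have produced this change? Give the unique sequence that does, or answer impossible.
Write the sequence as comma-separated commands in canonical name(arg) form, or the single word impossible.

key: heading stays E — no command in the sequence turns
begin: (2, 2) facing E
t=1 strafe(right, 1) ⇒ (2, 1) facing E
t=2 strafe(right, 1) ⇒ (2, 0) facing E
all 100 alternatives checked — unique.

strafe(right, 1), strafe(right, 1)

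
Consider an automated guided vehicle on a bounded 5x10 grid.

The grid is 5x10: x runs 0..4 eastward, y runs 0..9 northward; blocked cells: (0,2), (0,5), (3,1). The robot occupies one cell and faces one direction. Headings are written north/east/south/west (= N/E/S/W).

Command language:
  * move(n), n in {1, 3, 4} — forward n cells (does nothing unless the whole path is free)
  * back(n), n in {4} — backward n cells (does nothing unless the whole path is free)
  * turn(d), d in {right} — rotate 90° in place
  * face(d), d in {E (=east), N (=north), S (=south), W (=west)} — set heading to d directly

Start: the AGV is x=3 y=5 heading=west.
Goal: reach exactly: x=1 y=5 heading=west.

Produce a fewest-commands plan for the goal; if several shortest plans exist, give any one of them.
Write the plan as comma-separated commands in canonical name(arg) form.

start: x=3 y=5 heading=west
1. move(1) → x=2 y=5 heading=west
2. move(1) → x=1 y=5 heading=west
shorter routes all fall short; 2 is best.

move(1), move(1)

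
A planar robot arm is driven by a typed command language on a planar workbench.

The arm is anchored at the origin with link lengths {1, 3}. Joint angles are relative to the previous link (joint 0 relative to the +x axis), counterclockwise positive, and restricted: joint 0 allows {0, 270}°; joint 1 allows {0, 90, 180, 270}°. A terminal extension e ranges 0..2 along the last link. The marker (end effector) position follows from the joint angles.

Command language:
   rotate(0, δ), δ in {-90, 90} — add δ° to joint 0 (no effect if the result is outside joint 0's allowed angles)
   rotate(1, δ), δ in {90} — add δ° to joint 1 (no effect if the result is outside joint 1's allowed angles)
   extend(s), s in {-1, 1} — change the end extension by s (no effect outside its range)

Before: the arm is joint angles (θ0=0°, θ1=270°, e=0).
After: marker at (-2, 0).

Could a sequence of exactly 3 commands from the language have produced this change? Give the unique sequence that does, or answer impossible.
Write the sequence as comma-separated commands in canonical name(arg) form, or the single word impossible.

from: joint angles (θ0=0°, θ1=270°, e=0)
t=1 rotate(1, 90) ⇒ joint angles (θ0=0°, θ1=0°, e=0)
t=2 rotate(1, 90) ⇒ joint angles (θ0=0°, θ1=90°, e=0)
t=3 rotate(1, 90) ⇒ joint angles (θ0=0°, θ1=180°, e=0)
all 125 alternatives checked — unique.

rotate(1, 90), rotate(1, 90), rotate(1, 90)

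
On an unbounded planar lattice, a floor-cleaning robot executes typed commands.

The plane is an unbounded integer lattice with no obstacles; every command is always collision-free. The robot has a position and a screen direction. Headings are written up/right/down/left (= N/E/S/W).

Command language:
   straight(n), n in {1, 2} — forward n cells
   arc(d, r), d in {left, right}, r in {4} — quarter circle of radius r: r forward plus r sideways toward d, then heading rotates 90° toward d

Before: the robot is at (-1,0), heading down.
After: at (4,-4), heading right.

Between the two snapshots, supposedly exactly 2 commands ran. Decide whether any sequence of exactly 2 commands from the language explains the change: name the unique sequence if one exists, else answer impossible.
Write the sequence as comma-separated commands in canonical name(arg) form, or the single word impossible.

arc(left, 4), straight(1)

key: order matters: swapping arc(left, 4) and straight(1) lands elsewhere
from: at (-1,0), heading down
1. arc(left, 4) → at (3,-4), heading right
2. straight(1) → at (4,-4), heading right
all 16 alternatives checked — unique.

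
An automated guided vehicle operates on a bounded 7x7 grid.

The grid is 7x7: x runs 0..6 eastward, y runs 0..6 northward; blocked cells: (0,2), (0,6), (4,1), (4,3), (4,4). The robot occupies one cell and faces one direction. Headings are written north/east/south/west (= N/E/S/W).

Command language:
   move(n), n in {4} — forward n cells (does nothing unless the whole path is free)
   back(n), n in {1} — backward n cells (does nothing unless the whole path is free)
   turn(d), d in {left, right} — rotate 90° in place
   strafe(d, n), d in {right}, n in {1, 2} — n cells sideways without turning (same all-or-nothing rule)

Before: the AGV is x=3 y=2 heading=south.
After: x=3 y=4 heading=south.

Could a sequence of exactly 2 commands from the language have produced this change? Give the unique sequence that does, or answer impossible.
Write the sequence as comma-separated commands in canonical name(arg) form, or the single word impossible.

back(1), back(1)

key: heading stays S — no command in the sequence turns
initial: x=3 y=2 heading=south
1. back(1) → x=3 y=3 heading=south
2. back(1) → x=3 y=4 heading=south
no other 2-command option fits: unique.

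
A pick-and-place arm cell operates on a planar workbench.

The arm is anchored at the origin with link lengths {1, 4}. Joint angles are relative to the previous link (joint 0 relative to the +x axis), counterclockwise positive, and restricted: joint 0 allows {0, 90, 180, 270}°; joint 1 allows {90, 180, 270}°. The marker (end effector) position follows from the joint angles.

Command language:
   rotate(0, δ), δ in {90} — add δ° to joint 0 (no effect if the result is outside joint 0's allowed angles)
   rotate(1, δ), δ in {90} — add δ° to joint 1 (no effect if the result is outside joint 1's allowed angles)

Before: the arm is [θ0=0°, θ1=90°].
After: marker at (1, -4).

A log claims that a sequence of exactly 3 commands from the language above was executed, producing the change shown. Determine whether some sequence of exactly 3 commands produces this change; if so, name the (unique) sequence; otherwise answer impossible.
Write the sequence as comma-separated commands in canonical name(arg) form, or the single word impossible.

rotate(1, 90), rotate(1, 90), rotate(1, 90)

begin: [θ0=0°, θ1=90°]
[1] after rotate(1, 90): [θ0=0°, θ1=180°]
[2] after rotate(1, 90): [θ0=0°, θ1=270°]
[3] after rotate(1, 90): [θ0=0°, θ1=270°]
no other 3-command option fits: unique.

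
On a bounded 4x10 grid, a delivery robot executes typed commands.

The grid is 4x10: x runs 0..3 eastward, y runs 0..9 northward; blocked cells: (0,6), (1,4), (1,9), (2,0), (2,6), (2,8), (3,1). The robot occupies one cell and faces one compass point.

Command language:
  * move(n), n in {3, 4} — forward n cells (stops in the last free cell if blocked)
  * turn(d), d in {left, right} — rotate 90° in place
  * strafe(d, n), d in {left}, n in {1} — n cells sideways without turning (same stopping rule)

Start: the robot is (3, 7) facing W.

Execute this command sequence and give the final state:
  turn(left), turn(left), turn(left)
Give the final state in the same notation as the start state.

(3, 7) facing N

initial: (3, 7) facing W
step 1 (turn(left)): (3, 7) facing S
step 2 (turn(left)): (3, 7) facing E
step 3 (turn(left)): (3, 7) facing N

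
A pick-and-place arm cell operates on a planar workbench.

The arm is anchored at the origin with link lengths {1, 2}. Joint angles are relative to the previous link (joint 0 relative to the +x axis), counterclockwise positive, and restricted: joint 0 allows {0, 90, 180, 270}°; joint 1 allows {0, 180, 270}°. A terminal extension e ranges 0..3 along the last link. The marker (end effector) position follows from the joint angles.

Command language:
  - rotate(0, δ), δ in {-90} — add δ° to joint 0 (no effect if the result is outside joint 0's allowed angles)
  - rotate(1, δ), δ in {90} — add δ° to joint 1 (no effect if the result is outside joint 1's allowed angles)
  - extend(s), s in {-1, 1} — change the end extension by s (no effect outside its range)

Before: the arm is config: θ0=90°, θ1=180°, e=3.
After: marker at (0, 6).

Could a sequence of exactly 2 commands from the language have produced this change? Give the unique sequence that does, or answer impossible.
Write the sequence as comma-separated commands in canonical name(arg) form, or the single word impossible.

rotate(1, 90), rotate(1, 90)

start: config: θ0=90°, θ1=180°, e=3
1. rotate(1, 90) → config: θ0=90°, θ1=270°, e=3
2. rotate(1, 90) → config: θ0=90°, θ1=0°, e=3
uniquely the one of 16 2-step routes that fits.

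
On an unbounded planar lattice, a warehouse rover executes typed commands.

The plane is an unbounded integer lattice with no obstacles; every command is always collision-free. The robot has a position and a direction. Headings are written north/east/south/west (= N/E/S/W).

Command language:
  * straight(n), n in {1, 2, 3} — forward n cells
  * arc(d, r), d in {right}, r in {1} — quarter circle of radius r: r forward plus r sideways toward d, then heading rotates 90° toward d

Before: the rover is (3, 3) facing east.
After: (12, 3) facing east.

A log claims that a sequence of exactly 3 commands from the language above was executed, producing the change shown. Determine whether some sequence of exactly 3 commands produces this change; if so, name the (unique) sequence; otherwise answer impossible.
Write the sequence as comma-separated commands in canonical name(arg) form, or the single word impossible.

straight(3), straight(3), straight(3)

key: heading stays E — no command in the sequence turns
start: (3, 3) facing east
[1] after straight(3): (6, 3) facing east
[2] after straight(3): (9, 3) facing east
[3] after straight(3): (12, 3) facing east
uniquely the one of 64 3-step routes that fits.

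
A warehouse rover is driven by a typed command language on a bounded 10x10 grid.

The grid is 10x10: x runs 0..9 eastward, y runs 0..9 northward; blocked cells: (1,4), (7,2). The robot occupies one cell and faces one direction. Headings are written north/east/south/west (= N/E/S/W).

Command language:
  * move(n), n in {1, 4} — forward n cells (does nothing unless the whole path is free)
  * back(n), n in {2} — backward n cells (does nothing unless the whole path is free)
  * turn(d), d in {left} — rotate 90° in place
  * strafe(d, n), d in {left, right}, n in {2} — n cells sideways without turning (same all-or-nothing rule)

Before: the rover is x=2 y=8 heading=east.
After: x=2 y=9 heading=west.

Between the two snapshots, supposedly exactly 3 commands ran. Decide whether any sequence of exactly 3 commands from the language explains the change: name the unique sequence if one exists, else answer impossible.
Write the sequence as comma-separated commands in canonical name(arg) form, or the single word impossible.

turn(left), move(1), turn(left)

key: position moved to (2,9) AND the heading swung to W — translation plus rotation needed
t0: x=2 y=8 heading=east
1. turn(left) → x=2 y=8 heading=north
2. move(1) → x=2 y=9 heading=north
3. turn(left) → x=2 y=9 heading=west
no rival 3-sequence matches.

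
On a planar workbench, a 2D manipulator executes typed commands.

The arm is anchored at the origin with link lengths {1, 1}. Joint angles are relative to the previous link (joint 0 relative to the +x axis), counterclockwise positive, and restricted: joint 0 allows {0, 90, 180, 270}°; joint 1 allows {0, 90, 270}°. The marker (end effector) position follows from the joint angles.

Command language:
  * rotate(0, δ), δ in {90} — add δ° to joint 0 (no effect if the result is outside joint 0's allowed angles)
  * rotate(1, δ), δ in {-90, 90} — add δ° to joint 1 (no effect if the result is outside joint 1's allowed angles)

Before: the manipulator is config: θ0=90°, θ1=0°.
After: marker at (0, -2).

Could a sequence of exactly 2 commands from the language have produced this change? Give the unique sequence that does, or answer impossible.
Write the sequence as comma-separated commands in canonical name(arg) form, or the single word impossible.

from: config: θ0=90°, θ1=0°
1. rotate(0, 90) → config: θ0=180°, θ1=0°
2. rotate(0, 90) → config: θ0=270°, θ1=0°
no rival 2-sequence matches.

rotate(0, 90), rotate(0, 90)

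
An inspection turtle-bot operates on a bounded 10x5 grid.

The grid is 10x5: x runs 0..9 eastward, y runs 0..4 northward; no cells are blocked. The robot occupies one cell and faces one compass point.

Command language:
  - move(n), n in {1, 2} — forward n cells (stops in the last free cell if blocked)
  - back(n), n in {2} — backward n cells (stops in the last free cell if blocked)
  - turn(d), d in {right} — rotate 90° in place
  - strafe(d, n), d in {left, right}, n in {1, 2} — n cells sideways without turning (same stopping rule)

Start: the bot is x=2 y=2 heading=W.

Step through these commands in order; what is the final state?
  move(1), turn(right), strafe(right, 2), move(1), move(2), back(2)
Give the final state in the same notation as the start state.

x=3 y=2 heading=N

initial: x=2 y=2 heading=W
step 1 (move(1)): x=1 y=2 heading=W
step 2 (turn(right)): x=1 y=2 heading=N
step 3 (strafe(right, 2)): x=3 y=2 heading=N
step 4 (move(1)): x=3 y=3 heading=N
step 5 (move(2)): x=3 y=4 heading=N
step 6 (back(2)): x=3 y=2 heading=N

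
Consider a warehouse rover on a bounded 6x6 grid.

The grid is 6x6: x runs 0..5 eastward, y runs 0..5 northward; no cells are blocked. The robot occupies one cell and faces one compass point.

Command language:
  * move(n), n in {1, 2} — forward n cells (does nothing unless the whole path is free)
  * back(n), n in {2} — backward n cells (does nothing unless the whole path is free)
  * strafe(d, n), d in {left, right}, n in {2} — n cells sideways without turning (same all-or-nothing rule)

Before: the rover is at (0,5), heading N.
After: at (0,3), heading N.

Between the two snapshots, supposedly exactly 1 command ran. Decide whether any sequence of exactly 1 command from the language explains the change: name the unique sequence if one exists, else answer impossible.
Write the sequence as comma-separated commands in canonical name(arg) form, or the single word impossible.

back(2)

key: heading stays N — the single command does not turn
start: at (0,5), heading N
[1] after back(2): at (0,3), heading N
uniquely the one of 5 1-step routes that fits.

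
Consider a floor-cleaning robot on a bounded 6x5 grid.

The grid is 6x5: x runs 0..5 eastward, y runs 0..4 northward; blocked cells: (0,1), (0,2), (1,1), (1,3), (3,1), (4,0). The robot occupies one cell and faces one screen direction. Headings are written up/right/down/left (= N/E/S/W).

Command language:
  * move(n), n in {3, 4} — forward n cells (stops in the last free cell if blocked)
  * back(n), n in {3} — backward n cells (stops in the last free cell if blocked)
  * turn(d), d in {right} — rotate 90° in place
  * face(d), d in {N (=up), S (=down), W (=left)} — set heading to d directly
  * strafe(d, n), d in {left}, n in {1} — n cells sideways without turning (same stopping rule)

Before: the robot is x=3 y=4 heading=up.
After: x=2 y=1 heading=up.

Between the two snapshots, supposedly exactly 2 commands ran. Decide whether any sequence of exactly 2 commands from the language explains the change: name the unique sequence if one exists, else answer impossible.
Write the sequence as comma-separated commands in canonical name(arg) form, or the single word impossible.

strafe(left, 1), back(3)

key: still facing N at the end — nothing in the sequence rotates
initial: x=3 y=4 heading=up
[1] after strafe(left, 1): x=2 y=4 heading=up
[2] after back(3): x=2 y=1 heading=up
no other 2-command option fits: unique.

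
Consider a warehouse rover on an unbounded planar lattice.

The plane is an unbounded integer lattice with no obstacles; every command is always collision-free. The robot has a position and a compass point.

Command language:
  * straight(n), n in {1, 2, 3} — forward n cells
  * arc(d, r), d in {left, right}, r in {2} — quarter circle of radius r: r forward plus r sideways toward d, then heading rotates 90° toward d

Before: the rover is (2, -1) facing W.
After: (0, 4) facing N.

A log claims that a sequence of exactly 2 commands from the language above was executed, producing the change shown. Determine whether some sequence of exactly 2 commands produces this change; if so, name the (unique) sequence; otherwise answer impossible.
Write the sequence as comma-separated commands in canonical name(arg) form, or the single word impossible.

arc(right, 2), straight(3)

key: order matters: swapping arc(right, 2) and straight(3) lands elsewhere
initial: (2, -1) facing W
step 1 (arc(right, 2)): (0, 1) facing N
step 2 (straight(3)): (0, 4) facing N
no other 2-command option fits: unique.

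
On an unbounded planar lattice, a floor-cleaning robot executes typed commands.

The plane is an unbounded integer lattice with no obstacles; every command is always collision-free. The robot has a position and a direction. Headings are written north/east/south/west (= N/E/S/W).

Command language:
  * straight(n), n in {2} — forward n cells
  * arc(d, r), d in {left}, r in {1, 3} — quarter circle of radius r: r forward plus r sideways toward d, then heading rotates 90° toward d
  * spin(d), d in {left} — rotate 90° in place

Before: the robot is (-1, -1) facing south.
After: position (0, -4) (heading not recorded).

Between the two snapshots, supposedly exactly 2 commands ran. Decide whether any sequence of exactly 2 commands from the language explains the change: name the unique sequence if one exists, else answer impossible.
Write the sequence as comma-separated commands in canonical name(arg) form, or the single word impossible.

key: running arc(left, 1) before straight(2) would end elsewhere — order is forced
from: (-1, -1) facing south
[1] after straight(2): (-1, -3) facing south
[2] after arc(left, 1): (0, -4) facing east
no other 2-command option fits: unique.

straight(2), arc(left, 1)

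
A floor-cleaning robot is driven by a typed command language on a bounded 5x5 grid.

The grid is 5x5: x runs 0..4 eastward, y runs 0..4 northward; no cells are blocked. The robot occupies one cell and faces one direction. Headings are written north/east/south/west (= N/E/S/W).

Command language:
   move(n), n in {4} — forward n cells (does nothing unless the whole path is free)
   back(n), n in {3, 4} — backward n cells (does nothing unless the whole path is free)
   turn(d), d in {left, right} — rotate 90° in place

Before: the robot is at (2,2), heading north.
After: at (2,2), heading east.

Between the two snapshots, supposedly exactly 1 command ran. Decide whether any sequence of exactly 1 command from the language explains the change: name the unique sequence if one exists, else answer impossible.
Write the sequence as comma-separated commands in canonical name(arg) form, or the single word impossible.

turn(right)

key: parked at (2,2) the whole time — nothing moves the robot
start: at (2,2), heading north
step 1 (turn(right)): at (2,2), heading east
no other 1-command option fits: unique.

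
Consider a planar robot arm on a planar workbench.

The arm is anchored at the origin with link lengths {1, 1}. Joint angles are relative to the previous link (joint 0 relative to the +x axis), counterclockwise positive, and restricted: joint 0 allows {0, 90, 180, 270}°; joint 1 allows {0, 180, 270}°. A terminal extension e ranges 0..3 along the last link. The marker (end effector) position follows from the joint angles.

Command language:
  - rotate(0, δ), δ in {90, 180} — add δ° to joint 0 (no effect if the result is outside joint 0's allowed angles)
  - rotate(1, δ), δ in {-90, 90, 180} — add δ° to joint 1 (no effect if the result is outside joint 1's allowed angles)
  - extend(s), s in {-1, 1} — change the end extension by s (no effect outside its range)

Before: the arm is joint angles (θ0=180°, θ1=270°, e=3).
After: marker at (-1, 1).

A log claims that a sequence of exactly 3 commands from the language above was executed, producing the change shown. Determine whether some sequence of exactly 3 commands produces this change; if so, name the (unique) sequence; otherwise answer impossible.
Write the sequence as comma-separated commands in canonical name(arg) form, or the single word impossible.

initial: joint angles (θ0=180°, θ1=270°, e=3)
[1] after extend(-1): joint angles (θ0=180°, θ1=270°, e=2)
[2] after extend(-1): joint angles (θ0=180°, θ1=270°, e=1)
[3] after extend(-1): joint angles (θ0=180°, θ1=270°, e=0)
no rival 3-sequence matches.

extend(-1), extend(-1), extend(-1)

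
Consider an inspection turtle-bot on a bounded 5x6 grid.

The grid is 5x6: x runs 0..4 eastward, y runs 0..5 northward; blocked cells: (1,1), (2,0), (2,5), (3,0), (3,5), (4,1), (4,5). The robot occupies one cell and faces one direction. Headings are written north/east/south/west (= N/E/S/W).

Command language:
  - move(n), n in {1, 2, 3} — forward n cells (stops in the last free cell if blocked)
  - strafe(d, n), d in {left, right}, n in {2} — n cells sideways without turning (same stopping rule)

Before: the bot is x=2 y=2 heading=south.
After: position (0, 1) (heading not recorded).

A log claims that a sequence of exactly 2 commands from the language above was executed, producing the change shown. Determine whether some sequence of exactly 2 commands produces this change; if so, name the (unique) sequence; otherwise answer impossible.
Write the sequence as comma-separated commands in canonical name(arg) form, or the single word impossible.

key: running move(1) before strafe(right, 2) would end elsewhere — order is forced
begin: x=2 y=2 heading=south
t=1 strafe(right, 2) ⇒ x=0 y=2 heading=south
t=2 move(1) ⇒ x=0 y=1 heading=south
uniquely the one of 25 2-step routes that fits.

strafe(right, 2), move(1)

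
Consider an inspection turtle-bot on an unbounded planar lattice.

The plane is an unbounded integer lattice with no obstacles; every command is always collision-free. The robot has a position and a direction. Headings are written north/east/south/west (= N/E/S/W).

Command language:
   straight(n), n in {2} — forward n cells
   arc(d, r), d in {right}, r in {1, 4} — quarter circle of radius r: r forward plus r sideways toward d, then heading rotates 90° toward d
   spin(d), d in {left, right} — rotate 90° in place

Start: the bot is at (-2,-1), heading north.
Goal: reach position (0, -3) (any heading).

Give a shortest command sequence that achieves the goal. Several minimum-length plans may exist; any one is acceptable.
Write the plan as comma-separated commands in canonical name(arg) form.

start: at (-2,-1), heading north
step 1 (arc(right, 1)): at (-1,0), heading east
step 2 (arc(right, 1)): at (0,-1), heading south
step 3 (straight(2)): at (0,-3), heading south
nothing shorter than 3 reaches the goal.

arc(right, 1), arc(right, 1), straight(2)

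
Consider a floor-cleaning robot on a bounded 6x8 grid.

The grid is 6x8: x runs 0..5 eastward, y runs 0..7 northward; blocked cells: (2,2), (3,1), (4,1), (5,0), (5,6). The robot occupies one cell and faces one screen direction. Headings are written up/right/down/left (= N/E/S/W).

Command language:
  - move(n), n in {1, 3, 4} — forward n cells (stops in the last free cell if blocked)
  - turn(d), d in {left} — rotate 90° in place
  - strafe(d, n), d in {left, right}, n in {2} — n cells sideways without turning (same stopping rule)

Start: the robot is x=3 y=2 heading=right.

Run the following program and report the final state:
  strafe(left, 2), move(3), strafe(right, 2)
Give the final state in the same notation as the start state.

x=5 y=2 heading=right

begin: x=3 y=2 heading=right
1. strafe(left, 2) → x=3 y=4 heading=right
2. move(3) → x=5 y=4 heading=right
3. strafe(right, 2) → x=5 y=2 heading=right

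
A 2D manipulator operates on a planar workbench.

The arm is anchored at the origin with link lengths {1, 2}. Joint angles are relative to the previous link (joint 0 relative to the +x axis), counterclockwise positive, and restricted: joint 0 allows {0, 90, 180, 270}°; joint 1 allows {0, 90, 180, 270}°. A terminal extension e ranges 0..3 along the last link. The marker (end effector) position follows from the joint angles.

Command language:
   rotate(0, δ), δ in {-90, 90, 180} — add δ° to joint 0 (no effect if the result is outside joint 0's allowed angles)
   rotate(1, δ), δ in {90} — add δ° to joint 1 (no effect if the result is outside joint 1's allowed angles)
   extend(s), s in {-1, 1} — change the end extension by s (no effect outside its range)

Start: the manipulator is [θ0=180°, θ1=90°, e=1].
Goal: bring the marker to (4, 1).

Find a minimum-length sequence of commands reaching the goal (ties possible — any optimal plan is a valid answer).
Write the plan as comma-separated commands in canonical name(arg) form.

rotate(0, -90), rotate(1, 90), rotate(1, 90), extend(1)

begin: [θ0=180°, θ1=90°, e=1]
[1] after rotate(0, -90): [θ0=90°, θ1=90°, e=1]
[2] after rotate(1, 90): [θ0=90°, θ1=180°, e=1]
[3] after rotate(1, 90): [θ0=90°, θ1=270°, e=1]
[4] after extend(1): [θ0=90°, θ1=270°, e=2]
minimal: 4 command(s), checked below 4.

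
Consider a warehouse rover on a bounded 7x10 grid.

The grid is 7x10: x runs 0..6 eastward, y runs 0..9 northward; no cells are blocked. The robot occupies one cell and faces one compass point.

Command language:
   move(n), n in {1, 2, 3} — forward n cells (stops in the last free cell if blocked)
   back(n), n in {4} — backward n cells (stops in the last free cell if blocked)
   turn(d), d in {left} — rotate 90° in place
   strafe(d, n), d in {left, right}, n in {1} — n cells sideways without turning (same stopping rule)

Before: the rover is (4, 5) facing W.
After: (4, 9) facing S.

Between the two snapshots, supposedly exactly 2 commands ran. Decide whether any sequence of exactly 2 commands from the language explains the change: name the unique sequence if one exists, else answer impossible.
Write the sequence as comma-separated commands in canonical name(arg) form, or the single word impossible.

key: order matters: swapping turn(left) and back(4) lands elsewhere
begin: (4, 5) facing W
1. turn(left) → (4, 5) facing S
2. back(4) → (4, 9) facing S
uniquely the one of 49 2-step routes that fits.

turn(left), back(4)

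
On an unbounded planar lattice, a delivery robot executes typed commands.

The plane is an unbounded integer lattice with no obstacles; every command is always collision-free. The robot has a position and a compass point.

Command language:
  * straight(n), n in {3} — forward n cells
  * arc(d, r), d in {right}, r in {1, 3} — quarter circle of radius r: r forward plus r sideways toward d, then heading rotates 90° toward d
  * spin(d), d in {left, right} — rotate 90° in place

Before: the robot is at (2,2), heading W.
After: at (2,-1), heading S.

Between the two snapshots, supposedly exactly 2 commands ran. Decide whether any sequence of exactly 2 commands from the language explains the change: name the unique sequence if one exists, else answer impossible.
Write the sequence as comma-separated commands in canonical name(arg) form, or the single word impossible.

key: cell and facing (now S) both changed — the 2 commands mix motion and turning
initial: at (2,2), heading W
step 1 (spin(left)): at (2,2), heading S
step 2 (straight(3)): at (2,-1), heading S
uniquely the one of 25 2-step routes that fits.

spin(left), straight(3)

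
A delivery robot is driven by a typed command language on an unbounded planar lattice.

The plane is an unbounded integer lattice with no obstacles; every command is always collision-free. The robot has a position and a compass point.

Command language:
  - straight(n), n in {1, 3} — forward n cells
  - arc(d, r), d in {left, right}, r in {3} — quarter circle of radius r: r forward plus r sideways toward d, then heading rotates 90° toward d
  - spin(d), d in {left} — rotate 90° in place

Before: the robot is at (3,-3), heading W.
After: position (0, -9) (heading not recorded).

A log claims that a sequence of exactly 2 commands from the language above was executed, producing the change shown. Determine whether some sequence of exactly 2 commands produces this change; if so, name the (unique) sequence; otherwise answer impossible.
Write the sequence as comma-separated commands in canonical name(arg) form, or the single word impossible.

arc(left, 3), straight(3)

key: running straight(3) before arc(left, 3) would end elsewhere — order is forced
from: at (3,-3), heading W
1. arc(left, 3) → at (0,-6), heading S
2. straight(3) → at (0,-9), heading S
no rival 2-sequence matches.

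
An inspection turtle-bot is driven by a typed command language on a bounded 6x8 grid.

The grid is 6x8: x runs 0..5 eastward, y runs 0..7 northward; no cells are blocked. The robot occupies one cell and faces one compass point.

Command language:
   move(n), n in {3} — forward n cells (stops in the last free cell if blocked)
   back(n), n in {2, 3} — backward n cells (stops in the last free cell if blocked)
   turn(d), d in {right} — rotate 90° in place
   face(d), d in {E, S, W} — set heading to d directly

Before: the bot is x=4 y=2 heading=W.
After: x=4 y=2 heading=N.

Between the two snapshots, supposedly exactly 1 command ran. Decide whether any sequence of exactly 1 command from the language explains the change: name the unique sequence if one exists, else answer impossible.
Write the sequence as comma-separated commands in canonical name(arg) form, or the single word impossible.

turn(right)

key: (4,2) unchanged — the single command moves nothing
t0: x=4 y=2 heading=W
1. turn(right) → x=4 y=2 heading=N
uniquely the one of 7 1-step routes that fits.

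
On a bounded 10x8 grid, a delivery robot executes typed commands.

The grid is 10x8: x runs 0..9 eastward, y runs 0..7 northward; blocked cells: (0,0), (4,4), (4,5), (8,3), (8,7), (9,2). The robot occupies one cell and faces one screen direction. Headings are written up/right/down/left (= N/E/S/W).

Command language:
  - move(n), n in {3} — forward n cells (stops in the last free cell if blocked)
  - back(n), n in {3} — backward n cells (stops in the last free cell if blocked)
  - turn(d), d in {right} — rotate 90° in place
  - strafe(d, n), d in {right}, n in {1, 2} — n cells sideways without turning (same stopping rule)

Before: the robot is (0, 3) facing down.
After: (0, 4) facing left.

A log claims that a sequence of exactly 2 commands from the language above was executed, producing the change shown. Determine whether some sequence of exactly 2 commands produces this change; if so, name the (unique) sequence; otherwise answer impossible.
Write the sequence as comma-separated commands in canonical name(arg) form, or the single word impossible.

key: order matters: swapping turn(right) and strafe(right, 1) lands elsewhere
begin: (0, 3) facing down
t=1 turn(right) ⇒ (0, 3) facing left
t=2 strafe(right, 1) ⇒ (0, 4) facing left
no other 2-command option fits: unique.

turn(right), strafe(right, 1)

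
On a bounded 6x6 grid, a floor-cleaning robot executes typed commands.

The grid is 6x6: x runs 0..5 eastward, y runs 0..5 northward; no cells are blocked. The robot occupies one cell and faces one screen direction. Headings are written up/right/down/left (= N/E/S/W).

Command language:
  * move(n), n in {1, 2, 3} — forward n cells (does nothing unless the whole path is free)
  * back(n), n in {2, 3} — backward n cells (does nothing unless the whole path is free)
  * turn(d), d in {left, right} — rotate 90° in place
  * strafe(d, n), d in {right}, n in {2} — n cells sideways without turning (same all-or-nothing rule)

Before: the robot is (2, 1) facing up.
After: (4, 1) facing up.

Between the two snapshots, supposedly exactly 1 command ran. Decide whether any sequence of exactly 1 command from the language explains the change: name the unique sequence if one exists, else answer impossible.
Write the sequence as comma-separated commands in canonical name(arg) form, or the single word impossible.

key: still facing N — the one step turns nothing
initial: (2, 1) facing up
[1] after strafe(right, 2): (4, 1) facing up
no other 1-command option fits: unique.

strafe(right, 2)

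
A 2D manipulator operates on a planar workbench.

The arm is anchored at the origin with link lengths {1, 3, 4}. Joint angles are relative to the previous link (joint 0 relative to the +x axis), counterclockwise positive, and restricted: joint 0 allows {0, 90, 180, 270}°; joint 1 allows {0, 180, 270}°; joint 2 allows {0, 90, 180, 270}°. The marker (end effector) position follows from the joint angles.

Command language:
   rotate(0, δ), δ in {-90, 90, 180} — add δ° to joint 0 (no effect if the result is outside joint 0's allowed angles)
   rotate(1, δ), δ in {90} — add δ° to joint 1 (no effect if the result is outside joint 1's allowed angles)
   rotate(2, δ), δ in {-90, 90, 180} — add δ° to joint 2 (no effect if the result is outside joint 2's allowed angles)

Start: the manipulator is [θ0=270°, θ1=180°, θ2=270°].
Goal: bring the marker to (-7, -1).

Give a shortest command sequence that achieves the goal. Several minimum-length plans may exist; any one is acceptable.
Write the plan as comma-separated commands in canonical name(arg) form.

rotate(2, 90), rotate(1, 90)

initial: [θ0=270°, θ1=180°, θ2=270°]
1. rotate(2, 90) → [θ0=270°, θ1=180°, θ2=0°]
2. rotate(1, 90) → [θ0=270°, θ1=270°, θ2=0°]
minimal: 2 command(s), checked below 2.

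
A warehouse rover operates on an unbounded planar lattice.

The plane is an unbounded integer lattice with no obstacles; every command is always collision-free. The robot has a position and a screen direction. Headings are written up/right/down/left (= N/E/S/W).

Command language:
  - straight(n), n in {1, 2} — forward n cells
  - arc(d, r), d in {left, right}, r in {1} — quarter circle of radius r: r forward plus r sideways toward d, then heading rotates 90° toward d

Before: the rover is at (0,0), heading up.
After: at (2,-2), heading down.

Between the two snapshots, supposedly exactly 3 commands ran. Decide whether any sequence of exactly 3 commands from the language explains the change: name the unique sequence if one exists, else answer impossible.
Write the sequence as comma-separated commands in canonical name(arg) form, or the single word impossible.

arc(right, 1), arc(right, 1), straight(2)

key: order matters: swapping arc(right, 1) and straight(2) lands elsewhere
t0: at (0,0), heading up
step 1 (arc(right, 1)): at (1,1), heading right
step 2 (arc(right, 1)): at (2,0), heading down
step 3 (straight(2)): at (2,-2), heading down
all 64 alternatives checked — unique.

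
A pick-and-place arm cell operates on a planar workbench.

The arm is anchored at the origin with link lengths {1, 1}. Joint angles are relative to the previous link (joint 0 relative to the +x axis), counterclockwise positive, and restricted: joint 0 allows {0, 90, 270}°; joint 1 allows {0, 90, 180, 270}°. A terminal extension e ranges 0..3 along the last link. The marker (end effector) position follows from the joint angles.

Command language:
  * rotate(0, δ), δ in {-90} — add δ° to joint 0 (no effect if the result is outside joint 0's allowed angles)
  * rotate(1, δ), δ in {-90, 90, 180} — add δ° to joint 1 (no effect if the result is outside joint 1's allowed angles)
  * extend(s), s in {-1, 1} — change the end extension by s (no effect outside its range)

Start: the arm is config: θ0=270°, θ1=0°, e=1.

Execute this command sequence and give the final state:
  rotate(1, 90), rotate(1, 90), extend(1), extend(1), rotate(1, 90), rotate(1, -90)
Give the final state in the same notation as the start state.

start: config: θ0=270°, θ1=0°, e=1
1. rotate(1, 90) → config: θ0=270°, θ1=90°, e=1
2. rotate(1, 90) → config: θ0=270°, θ1=180°, e=1
3. extend(1) → config: θ0=270°, θ1=180°, e=2
4. extend(1) → config: θ0=270°, θ1=180°, e=3
5. rotate(1, 90) → config: θ0=270°, θ1=270°, e=3
6. rotate(1, -90) → config: θ0=270°, θ1=180°, e=3

config: θ0=270°, θ1=180°, e=3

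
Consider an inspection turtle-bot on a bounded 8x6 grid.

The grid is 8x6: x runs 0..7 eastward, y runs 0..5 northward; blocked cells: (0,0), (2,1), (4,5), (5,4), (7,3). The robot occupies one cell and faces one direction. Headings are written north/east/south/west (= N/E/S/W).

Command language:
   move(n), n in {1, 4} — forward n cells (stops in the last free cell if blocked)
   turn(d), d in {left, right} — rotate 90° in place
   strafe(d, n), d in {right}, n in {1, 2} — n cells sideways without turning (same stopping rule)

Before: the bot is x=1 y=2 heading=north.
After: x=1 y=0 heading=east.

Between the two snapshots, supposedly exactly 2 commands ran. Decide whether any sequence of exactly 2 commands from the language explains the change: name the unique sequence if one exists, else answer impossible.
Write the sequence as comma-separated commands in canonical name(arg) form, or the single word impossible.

turn(right), strafe(right, 2)

key: cell and facing (now E) both changed — the 2 commands mix motion and turning
from: x=1 y=2 heading=north
t=1 turn(right) ⇒ x=1 y=2 heading=east
t=2 strafe(right, 2) ⇒ x=1 y=0 heading=east
all 36 alternatives checked — unique.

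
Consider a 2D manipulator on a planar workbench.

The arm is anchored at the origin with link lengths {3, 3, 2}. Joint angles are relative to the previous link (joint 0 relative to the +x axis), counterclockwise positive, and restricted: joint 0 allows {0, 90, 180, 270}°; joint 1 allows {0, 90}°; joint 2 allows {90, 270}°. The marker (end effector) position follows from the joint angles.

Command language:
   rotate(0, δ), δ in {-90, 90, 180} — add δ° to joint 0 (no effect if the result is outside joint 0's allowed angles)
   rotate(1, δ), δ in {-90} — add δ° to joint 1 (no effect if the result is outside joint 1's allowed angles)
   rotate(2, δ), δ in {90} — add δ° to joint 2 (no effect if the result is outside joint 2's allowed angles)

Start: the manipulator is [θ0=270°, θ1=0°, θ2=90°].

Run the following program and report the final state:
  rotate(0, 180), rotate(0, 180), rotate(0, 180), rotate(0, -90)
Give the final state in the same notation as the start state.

t0: [θ0=270°, θ1=0°, θ2=90°]
t=1 rotate(0, 180) ⇒ [θ0=90°, θ1=0°, θ2=90°]
t=2 rotate(0, 180) ⇒ [θ0=270°, θ1=0°, θ2=90°]
t=3 rotate(0, 180) ⇒ [θ0=90°, θ1=0°, θ2=90°]
t=4 rotate(0, -90) ⇒ [θ0=0°, θ1=0°, θ2=90°]

[θ0=0°, θ1=0°, θ2=90°]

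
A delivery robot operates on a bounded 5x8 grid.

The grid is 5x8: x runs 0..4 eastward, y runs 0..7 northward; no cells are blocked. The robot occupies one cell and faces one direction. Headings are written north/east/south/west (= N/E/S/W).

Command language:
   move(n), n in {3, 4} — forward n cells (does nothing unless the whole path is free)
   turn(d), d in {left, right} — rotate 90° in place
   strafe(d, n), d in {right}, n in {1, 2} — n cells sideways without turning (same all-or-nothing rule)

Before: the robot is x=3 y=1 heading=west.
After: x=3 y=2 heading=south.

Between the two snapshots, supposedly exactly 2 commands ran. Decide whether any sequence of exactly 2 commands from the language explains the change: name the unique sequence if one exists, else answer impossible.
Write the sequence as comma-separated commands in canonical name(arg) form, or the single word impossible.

key: running turn(left) before strafe(right, 1) would end elsewhere — order is forced
begin: x=3 y=1 heading=west
[1] after strafe(right, 1): x=3 y=2 heading=west
[2] after turn(left): x=3 y=2 heading=south
uniquely the one of 36 2-step routes that fits.

strafe(right, 1), turn(left)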